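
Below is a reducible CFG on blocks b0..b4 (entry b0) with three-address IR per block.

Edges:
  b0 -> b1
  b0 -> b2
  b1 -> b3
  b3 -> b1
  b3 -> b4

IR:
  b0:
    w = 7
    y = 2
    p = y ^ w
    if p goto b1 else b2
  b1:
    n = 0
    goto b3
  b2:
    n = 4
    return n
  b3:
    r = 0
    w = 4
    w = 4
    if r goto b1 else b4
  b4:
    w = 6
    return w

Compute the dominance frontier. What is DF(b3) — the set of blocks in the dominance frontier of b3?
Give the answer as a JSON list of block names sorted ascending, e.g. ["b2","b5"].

idom tree: b1←b0 b2←b0 b3←b1 b4←b3
Join-block Dom:
  b1: preds {b0,b3}: {b0} ∩ {b0,b1,b3} = {b0}; idom=b0

DF walk-up:
  join b1 pred b0: · stop@b0
  join b1 pred b3: b3→b1 stop@b0
  b0: DF=∅
  b1: DF={b1}
  b2: DF=∅
  b3: DF={b1}
  b4: DF=∅

DF(b3) = ["b1"]

Answer: ["b1"]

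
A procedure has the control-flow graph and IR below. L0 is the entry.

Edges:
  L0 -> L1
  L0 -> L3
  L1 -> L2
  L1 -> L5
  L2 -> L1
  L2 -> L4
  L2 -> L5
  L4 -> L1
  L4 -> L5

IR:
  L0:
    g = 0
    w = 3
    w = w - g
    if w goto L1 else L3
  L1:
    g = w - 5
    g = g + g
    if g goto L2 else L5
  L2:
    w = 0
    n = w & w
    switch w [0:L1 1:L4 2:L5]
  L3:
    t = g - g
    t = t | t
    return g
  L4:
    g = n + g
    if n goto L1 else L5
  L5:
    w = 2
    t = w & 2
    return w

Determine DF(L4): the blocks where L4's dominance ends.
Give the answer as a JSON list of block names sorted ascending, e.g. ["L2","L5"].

idom tree: L1←L0 L2←L1 L3←L0 L4←L2 L5←L1
Join-block Dom:
  L1: preds {L0,L2,L4}: {L0} ∩ {L0,L1,L2} ∩ {L0,L1,L2,L4} = {L0}; idom=L0
  L5: preds {L1,L2,L4}: {L0,L1} ∩ {L0,L1,L2} ∩ {L0,L1,L2,L4} = {L0,L1}; idom=L1

DF derivation:
  join L1 pred L0: · stop@L0
  join L1 pred L2: L2→L1 stop@L0
  join L1 pred L4: L4→L2→L1 stop@L0
  join L5 pred L1: · stop@L1
  join L5 pred L2: L2 stop@L1
  join L5 pred L4: L4→L2 stop@L1
  DF(L0)=∅
  DF(L1)={L1}
  DF(L2)={L1,L5}
  DF(L3)=∅
  DF(L4)={L1,L5}
  DF(L5)=∅

DF(L4) = ["L1", "L5"]

Answer: ["L1", "L5"]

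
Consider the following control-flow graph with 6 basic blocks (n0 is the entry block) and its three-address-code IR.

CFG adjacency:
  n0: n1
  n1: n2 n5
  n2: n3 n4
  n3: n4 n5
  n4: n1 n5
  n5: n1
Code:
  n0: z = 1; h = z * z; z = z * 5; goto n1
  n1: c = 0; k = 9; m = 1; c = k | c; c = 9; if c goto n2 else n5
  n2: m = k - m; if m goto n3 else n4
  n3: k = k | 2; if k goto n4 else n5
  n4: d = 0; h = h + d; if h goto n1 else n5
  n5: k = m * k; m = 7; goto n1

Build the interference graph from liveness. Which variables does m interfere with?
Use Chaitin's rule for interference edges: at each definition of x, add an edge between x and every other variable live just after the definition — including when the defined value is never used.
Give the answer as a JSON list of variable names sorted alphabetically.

Answer: ["c", "d", "h", "k"]

Working:
Per-block:
  n0 def {h,z} use ∅
  n1 def {c,k,m} use ∅
  n2 def {m} use {k,m}
  n3 def {k} use {k}
  n4 def {d,h} use {h}
  n5 def {k,m} use {k,m}

Live sets:
  n0: in=∅ out={h}
  n1: in={h} out={h,k,m}
  n2: in={h,k,m} out={h,k,m}
  n3: in={h,k,m} out={h,k,m}
  n4: in={h,k,m} out={h,k,m}
  n5: in={h,k,m} out={h}

Conflict graph:
  c↔{h,k,m}
  d↔{h,k,m}
  h↔{c,d,k,m,z}
  k↔{c,d,h,m}
  m↔{c,d,h,k}
  z↔{h}

N(m) = ["c", "d", "h", "k"]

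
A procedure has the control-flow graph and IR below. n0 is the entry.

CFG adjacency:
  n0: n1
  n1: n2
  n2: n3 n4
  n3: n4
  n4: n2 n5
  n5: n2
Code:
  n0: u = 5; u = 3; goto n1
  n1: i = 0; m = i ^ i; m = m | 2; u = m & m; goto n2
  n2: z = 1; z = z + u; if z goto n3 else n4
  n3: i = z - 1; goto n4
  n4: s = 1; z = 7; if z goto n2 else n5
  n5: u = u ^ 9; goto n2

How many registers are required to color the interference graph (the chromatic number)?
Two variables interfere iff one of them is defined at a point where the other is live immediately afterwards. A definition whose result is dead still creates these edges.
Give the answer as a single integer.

Answer: 2

Working:
Block summaries:
  n0: {u} / ∅
  n1: {i,m,u} / ∅
  n2: {z} / {u}
  n3: {i} / {z}
  n4: {s,z} / ∅
  n5: {u} / {u}

Liveness:
  n0 li=∅ lo=∅
  n1 li=∅ lo={u}
  n2 li={u} lo={u,z}
  n3 li={u,z} lo={u}
  n4 li={u} lo={u}
  n5 li={u} lo={u}

Interfere edges:
  i — {u}
  m — ∅
  s — {u}
  u — {i,s,z}
  z — {u}

Colouring:
  {i,u} pairwise interfere (2-clique) ⇒ χ ≥ 2
  2-colouring: c0={m,u}  c1={i,s,z}
  χ = 2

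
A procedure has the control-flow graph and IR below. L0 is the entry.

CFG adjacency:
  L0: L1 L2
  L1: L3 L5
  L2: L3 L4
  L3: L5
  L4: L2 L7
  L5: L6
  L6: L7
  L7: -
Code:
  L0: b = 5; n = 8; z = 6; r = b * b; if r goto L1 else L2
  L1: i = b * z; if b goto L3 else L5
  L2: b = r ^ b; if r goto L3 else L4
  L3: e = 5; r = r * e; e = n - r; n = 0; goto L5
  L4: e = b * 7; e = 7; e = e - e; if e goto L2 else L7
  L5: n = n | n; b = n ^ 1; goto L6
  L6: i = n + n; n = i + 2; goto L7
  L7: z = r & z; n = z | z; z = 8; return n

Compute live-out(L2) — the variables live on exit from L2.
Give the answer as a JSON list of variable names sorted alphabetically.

Answer: ["b", "n", "r", "z"]

Derivation:
Per-block:
  L0 def {b,n,r,z} use ∅
  L1 def {i} use {b,z}
  L2 def {b} use {b,r}
  L3 def {e,n,r} use {n,r}
  L4 def {e} use {b}
  L5 def {b,n} use {n}
  L6 def {i,n} use {n}
  L7 def {n,z} use {r,z}

Backward fixpoint:
  live L0: ∅→{b,n,r,z}
  live L1: {b,n,r,z}→{n,r,z}
  live L2: {b,n,r,z}→{b,n,r,z}
  live L3: {n,r,z}→{n,r,z}
  live L4: {b,n,r,z}→{b,n,r,z}
  live L5: {n,r,z}→{n,r,z}
  live L6: {n,r,z}→{r,z}
  live L7: {r,z}→∅

live-out(L2) = ["b", "n", "r", "z"]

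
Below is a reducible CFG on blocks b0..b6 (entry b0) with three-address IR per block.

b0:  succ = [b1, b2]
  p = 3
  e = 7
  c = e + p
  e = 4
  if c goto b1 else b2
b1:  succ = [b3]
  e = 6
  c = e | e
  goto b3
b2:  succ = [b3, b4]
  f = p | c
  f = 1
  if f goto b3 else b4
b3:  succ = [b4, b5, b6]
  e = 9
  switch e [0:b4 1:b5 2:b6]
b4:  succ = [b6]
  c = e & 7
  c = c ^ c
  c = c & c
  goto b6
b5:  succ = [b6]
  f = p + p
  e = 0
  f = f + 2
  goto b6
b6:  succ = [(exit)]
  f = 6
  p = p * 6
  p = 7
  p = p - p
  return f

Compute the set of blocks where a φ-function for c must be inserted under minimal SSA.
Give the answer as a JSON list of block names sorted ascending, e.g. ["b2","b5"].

idom tree: b1←b0 b2←b0 b3←b0 b4←b0 b5←b3 b6←b0
Dom at joins:
  b3: preds {b1,b2}: {b0,b1} ∩ {b0,b2} = {b0}; idom=b0
  b4: preds {b2,b3}: {b0,b2} ∩ {b0,b3} = {b0}; idom=b0
  b6: preds {b3,b4,b5}: {b0,b3} ∩ {b0,b4} ∩ {b0,b3,b5} = {b0}; idom=b0

Frontier:
  join b3 pred b1: b1 stop@b0
  join b3 pred b2: b2 stop@b0
  join b4 pred b2: b2 stop@b0
  join b4 pred b3: b3 stop@b0
  join b6 pred b3: b3 stop@b0
  join b6 pred b4: b4 stop@b0
  join b6 pred b5: b5→b3 stop@b0
  b0: DF=∅
  b1: DF={b3}
  b2: DF={b3,b4}
  b3: DF={b4,b6}
  b4: DF={b6}
  b5: DF={b6}
  b6: DF=∅

φ for c: defs {b0,b1,b4}
  DF⁺ = {b3,b4,b6}

Answer: ["b3", "b4", "b6"]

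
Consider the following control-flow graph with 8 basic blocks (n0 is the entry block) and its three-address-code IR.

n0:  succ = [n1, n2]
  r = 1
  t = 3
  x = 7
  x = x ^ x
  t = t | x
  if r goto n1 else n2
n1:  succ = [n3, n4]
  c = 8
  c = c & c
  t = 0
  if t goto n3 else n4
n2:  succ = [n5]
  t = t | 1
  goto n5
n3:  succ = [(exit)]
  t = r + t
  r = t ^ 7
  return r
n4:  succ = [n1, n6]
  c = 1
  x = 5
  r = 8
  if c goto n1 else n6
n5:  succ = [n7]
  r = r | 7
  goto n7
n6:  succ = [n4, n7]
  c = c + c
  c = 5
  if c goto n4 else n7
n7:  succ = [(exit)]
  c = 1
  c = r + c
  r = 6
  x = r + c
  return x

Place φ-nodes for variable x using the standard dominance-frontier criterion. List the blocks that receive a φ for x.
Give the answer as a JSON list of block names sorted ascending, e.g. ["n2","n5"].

idom tree: n1←n0 n2←n0 n3←n1 n4←n1 n5←n2 n6←n4 n7←n0
Join-block Dom:
  n1: preds {n0,n4}: {n0} ∩ {n0,n1,n4} = {n0}; idom=n0
  n4: preds {n1,n6}: {n0,n1} ∩ {n0,n1,n4,n6} = {n0,n1}; idom=n1
  n7: preds {n5,n6}: {n0,n2,n5} ∩ {n0,n1,n4,n6} = {n0}; idom=n0

DF walk-up:
  join n1 pred n0: · stop@n0
  join n1 pred n4: n4→n1 stop@n0
  join n4 pred n1: · stop@n1
  join n4 pred n6: n6→n4 stop@n1
  join n7 pred n5: n5→n2 stop@n0
  join n7 pred n6: n6→n4→n1 stop@n0
  n0 → ∅
  n1 → {n1,n7}
  n2 → {n7}
  n3 → ∅
  n4 → {n1,n4,n7}
  n5 → {n7}
  n6 → {n4,n7}
  n7 → ∅

φ for x: defs {n0,n4,n7}
  DF⁺ = {n1,n4,n7}

Answer: ["n1", "n4", "n7"]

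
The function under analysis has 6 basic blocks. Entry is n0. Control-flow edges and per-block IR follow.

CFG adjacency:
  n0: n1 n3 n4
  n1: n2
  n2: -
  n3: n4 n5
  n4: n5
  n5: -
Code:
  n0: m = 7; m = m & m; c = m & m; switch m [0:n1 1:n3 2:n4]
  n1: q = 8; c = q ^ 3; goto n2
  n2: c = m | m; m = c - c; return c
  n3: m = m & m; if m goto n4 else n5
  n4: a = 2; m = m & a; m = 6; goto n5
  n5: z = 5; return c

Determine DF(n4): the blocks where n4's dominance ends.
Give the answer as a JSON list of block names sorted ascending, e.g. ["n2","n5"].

Answer: ["n5"]

Analysis:
idom tree: n1←n0 n2←n1 n3←n0 n4←n0 n5←n0
Join-block Dom:
  n4: preds {n0,n3}: {n0} ∩ {n0,n3} = {n0}; idom=n0
  n5: preds {n3,n4}: {n0,n3} ∩ {n0,n4} = {n0}; idom=n0

DF derivation:
  n4←n0: walk · to n0
  n4←n3: walk n3 to n0
  n5←n3: walk n3 to n0
  n5←n4: walk n4 to n0
  n0 → ∅
  n1 → ∅
  n2 → ∅
  n3 → {n4,n5}
  n4 → {n5}
  n5 → ∅

DF(n4) = ["n5"]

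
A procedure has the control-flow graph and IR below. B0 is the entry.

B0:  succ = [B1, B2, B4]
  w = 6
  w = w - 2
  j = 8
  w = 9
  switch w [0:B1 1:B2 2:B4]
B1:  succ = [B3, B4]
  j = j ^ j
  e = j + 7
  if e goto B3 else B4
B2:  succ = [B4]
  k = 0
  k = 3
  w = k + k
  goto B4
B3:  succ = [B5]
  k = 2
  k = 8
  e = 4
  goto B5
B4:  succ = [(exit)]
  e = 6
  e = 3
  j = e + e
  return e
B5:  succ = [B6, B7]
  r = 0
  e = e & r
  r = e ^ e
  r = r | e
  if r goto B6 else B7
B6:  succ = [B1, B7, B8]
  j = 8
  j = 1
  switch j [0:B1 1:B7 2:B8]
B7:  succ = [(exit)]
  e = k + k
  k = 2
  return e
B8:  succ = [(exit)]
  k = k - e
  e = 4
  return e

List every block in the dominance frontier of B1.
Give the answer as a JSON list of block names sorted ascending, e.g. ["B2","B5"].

Answer: ["B1", "B4"]

Analysis:
idom tree: B1←B0 B2←B0 B3←B1 B4←B0 B5←B3 B6←B5 B7←B5 B8←B6
Dom at joins:
  B1: preds {B0,B6}: {B0} ∩ {B0,B1,B3,B5,B6} = {B0}; idom=B0
  B4: preds {B0,B1,B2}: {B0} ∩ {B0,B1} ∩ {B0,B2} = {B0}; idom=B0
  B7: preds {B5,B6}: {B0,B1,B3,B5} ∩ {B0,B1,B3,B5,B6} = {B0,B1,B3,B5}; idom=B5

DF walk-up:
  B1←B0: walk · to B0
  B1←B6: walk B6→B5→B3→B1 to B0
  B4←B0: walk · to B0
  B4←B1: walk B1 to B0
  B4←B2: walk B2 to B0
  B7←B5: walk · to B5
  B7←B6: walk B6 to B5
  B0: DF=∅
  B1: DF={B1,B4}
  B2: DF={B4}
  B3: DF={B1}
  B4: DF=∅
  B5: DF={B1}
  B6: DF={B1,B7}
  B7: DF=∅
  B8: DF=∅

DF(B1) = ["B1", "B4"]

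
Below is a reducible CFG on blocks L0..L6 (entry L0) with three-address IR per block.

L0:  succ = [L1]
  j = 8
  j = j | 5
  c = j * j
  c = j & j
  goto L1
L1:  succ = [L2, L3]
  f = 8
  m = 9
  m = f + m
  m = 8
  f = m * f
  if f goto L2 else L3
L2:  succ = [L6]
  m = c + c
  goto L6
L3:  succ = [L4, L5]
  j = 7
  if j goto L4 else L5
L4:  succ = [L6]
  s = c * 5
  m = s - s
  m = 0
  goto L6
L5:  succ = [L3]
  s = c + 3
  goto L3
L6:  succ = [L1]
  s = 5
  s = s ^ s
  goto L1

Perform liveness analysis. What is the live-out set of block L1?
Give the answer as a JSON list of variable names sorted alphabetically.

Answer: ["c"]

Analysis:
def/use:
  L0: def={c,j} ue=∅
  L1: def={f,m} ue=∅
  L2: def={m} ue={c}
  L3: def={j} ue=∅
  L4: def={m,s} ue={c}
  L5: def={s} ue={c}
  L6: def={s} ue=∅

Live sets:
  L0 li=∅ lo={c}
  L1 li={c} lo={c}
  L2 li={c} lo={c}
  L3 li={c} lo={c}
  L4 li={c} lo={c}
  L5 li={c} lo={c}
  L6 li={c} lo={c}

live-out(L1) = ["c"]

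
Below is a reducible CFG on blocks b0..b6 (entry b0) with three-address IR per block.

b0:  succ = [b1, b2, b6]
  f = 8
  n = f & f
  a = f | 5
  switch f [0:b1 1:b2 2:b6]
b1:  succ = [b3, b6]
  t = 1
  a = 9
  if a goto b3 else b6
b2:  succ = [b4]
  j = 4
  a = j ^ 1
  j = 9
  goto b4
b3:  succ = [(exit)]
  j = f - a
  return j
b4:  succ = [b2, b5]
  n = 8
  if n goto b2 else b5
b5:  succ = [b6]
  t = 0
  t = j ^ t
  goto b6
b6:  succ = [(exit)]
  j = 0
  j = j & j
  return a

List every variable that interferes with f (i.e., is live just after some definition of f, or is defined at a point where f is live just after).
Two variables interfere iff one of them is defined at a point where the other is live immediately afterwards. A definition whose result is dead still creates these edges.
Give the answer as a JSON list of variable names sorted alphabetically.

Answer: ["a", "n", "t"]

Working:
Block summaries:
  b0: def={a,f,n} ue=∅
  b1: def={a,t} ue=∅
  b2: def={a,j} ue=∅
  b3: def={j} ue={a,f}
  b4: def={n} ue=∅
  b5: def={t} ue={j}
  b6: def={j} ue={a}

Backward fixpoint:
  b0: in=∅ out={a,f}
  b1: in={f} out={a,f}
  b2: in=∅ out={a,j}
  b3: in={a,f} out=∅
  b4: in={a,j} out={a,j}
  b5: in={a,j} out={a}
  b6: in={a} out=∅

Conflict graph:
  a↔{f,j,n,t}
  f↔{a,n,t}
  j↔{a,n,t}
  n↔{a,f,j}
  t↔{a,f,j}

N(f) = ["a", "n", "t"]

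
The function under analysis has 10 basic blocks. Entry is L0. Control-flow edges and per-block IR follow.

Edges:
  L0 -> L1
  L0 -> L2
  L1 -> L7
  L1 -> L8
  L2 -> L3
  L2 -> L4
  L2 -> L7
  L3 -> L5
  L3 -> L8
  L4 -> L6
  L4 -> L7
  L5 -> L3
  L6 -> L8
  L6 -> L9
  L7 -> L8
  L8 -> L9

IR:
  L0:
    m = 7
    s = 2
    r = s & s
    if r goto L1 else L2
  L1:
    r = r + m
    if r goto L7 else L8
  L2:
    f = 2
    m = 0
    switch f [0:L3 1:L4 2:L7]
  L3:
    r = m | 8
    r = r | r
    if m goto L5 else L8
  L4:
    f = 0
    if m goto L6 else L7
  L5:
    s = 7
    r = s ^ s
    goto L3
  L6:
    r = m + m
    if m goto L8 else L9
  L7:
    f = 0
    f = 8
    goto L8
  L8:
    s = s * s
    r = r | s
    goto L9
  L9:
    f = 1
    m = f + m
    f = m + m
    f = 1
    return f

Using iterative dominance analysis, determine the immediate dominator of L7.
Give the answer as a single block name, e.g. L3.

Answer: L0

Working:
idom tree: L1←L0 L2←L0 L3←L2 L4←L2 L5←L3 L6←L4 L7←L0 L8←L0 L9←L0
Join-block Dom:
  L3: preds {L2,L5}: {L0,L2} ∩ {L0,L2,L3,L5} = {L0,L2}; idom=L2
  L7: preds {L1,L2,L4}: {L0,L1} ∩ {L0,L2} ∩ {L0,L2,L4} = {L0}; idom=L0
  L8: preds {L1,L3,L6,L7}: {L0,L1} ∩ {L0,L2,L3} ∩ {L0,L2,L4,L6} ∩ {L0,L7} = {L0}; idom=L0
  L9: preds {L6,L8}: {L0,L2,L4,L6} ∩ {L0,L8} = {L0}; idom=L0

idom(L7) = L0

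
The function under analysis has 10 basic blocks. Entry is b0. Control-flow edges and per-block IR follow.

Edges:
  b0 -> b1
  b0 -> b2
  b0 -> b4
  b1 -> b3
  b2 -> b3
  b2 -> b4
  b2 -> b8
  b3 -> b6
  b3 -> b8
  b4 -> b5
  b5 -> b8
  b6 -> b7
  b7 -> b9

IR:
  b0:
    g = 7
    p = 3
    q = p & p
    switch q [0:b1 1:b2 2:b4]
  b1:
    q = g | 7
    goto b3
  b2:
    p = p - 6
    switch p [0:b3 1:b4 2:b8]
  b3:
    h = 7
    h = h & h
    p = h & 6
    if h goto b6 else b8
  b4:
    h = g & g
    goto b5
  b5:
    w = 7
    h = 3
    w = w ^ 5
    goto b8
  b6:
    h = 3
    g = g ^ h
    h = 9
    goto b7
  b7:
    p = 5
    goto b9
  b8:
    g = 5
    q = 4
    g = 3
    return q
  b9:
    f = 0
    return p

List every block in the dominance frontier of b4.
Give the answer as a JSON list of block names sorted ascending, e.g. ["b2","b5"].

Answer: ["b8"]

Working:
idom tree: b1←b0 b2←b0 b3←b0 b4←b0 b5←b4 b6←b3 b7←b6 b8←b0 b9←b7
Dom∩ at merges:
  b3: preds {b1,b2}: {b0,b1} ∩ {b0,b2} = {b0}; idom=b0
  b4: preds {b0,b2}: {b0} ∩ {b0,b2} = {b0}; idom=b0
  b8: preds {b2,b3,b5}: {b0,b2} ∩ {b0,b3} ∩ {b0,b4,b5} = {b0}; idom=b0

DF walk-up:
  b3←b1: walk b1 to b0
  b3←b2: walk b2 to b0
  b4←b0: walk · to b0
  b4←b2: walk b2 to b0
  b8←b2: walk b2 to b0
  b8←b3: walk b3 to b0
  b8←b5: walk b5→b4 to b0
  DF(b0)=∅
  DF(b1)={b3}
  DF(b2)={b3,b4,b8}
  DF(b3)={b8}
  DF(b4)={b8}
  DF(b5)={b8}
  DF(b6)=∅
  DF(b7)=∅
  DF(b8)=∅
  DF(b9)=∅

DF(b4) = ["b8"]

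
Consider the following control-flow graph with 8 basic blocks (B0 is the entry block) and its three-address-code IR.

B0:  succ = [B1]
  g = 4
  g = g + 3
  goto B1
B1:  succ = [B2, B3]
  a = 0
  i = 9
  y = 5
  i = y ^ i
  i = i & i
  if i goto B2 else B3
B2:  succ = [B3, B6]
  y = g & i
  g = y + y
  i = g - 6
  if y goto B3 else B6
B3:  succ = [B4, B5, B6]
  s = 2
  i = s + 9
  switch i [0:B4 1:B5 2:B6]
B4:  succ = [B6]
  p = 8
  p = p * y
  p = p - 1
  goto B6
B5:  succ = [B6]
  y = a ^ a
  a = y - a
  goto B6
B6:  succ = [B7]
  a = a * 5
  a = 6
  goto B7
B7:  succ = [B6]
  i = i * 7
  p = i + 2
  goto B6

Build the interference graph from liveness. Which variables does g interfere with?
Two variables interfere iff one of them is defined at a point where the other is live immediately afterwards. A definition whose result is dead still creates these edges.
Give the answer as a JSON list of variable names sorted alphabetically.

def/use:
  B0 def {g} use ∅
  B1 def {a,i,y} use ∅
  B2 def {g,i,y} use {g,i}
  B3 def {i,s} use ∅
  B4 def {p} use {y}
  B5 def {a,y} use {a}
  B6 def {a} use {a}
  B7 def {i,p} use {i}

Liveness:
  B0 li=∅ lo={g}
  B1 li={g} lo={a,g,i,y}
  B2 li={a,g,i} lo={a,i,y}
  B3 li={a,y} lo={a,i,y}
  B4 li={a,i,y} lo={a,i}
  B5 li={a,i} lo={a,i}
  B6 li={a,i} lo={a,i}
  B7 li={a,i} lo={a,i}

Conflict graph:
  a — {g,i,p,s,y}
  g — {a,i,y}
  i — {a,g,p,y}
  p — {a,i,y}
  s — {a,y}
  y — {a,g,i,p,s}

N(g) = ["a", "i", "y"]

Answer: ["a", "i", "y"]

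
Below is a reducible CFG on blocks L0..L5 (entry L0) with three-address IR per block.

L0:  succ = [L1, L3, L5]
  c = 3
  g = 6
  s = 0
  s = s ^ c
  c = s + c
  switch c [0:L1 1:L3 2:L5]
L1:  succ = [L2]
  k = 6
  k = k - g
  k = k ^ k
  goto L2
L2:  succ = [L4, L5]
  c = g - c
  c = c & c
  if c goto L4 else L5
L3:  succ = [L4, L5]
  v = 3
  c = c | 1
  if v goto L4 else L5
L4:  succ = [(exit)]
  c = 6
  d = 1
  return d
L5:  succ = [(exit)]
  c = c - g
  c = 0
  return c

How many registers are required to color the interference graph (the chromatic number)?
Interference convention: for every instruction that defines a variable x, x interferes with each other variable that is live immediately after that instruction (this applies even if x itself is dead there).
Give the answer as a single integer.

Per-block:
  L0 def {c,g,s} use ∅
  L1 def {k} use {g}
  L2 def {c} use {c,g}
  L3 def {c,v} use {c}
  L4 def {c,d} use ∅
  L5 def {c} use {c,g}

Backward fixpoint:
  live L0: ∅→{c,g}
  live L1: {c,g}→{c,g}
  live L2: {c,g}→{c,g}
  live L3: {c,g}→{c,g}
  live L4: ∅→∅
  live L5: {c,g}→∅

Conflict graph:
  c↔{g,k,s,v}
  d↔∅
  g↔{c,k,s,v}
  k↔{c,g}
  s↔{c,g}
  v↔{c,g}

Registers:
  lower bound: {c,g,k} mutually conflict ⇒ χ ≥ 3
  assign c→r0 d→r0 g→r1 k→r2 s→r2 v→r2 — no edge inside a register ⇒ χ ≤ 3
  χ = 3

Answer: 3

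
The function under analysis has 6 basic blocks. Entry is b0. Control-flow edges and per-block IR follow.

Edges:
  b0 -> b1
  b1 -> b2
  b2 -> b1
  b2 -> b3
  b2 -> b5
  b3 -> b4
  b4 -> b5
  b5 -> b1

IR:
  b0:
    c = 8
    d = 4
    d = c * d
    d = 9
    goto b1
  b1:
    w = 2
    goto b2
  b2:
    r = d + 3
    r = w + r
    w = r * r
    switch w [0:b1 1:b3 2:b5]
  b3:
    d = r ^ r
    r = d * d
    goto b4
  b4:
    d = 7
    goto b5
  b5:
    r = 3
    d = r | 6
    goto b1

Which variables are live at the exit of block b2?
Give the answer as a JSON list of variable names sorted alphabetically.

Block summaries:
  b0: {c,d} / ∅
  b1: {w} / ∅
  b2: {r,w} / {d,w}
  b3: {d,r} / {r}
  b4: {d} / ∅
  b5: {d,r} / ∅

Backward fixpoint:
  b0: in=∅ out={d}
  b1: in={d} out={d,w}
  b2: in={d,w} out={d,r}
  b3: in={r} out=∅
  b4: in=∅ out=∅
  b5: in=∅ out={d}

live-out(b2) = ["d", "r"]

Answer: ["d", "r"]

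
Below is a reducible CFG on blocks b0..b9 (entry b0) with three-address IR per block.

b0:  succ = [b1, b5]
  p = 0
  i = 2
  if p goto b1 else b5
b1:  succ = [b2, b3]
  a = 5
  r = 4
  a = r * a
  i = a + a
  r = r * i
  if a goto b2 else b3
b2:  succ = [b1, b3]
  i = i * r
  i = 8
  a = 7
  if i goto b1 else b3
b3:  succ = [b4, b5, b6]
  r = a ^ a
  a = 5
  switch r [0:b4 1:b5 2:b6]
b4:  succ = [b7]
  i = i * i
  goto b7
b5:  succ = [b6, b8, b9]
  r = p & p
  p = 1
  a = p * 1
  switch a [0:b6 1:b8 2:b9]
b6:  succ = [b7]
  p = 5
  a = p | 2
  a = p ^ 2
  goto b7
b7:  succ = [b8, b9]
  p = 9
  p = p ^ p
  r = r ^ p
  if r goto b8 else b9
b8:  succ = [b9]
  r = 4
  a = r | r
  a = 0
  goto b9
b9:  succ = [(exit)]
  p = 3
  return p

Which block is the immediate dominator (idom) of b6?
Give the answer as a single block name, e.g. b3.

Answer: b0

Analysis:
idom tree: b1←b0 b2←b1 b3←b1 b4←b3 b5←b0 b6←b0 b7←b0 b8←b0 b9←b0
Dom at joins:
  b1: preds {b0,b2}: {b0} ∩ {b0,b1,b2} = {b0}; idom=b0
  b3: preds {b1,b2}: {b0,b1} ∩ {b0,b1,b2} = {b0,b1}; idom=b1
  b5: preds {b0,b3}: {b0} ∩ {b0,b1,b3} = {b0}; idom=b0
  b6: preds {b3,b5}: {b0,b1,b3} ∩ {b0,b5} = {b0}; idom=b0
  b7: preds {b4,b6}: {b0,b1,b3,b4} ∩ {b0,b6} = {b0}; idom=b0
  b8: preds {b5,b7}: {b0,b5} ∩ {b0,b7} = {b0}; idom=b0
  b9: preds {b5,b7,b8}: {b0,b5} ∩ {b0,b7} ∩ {b0,b8} = {b0}; idom=b0

idom(b6) = b0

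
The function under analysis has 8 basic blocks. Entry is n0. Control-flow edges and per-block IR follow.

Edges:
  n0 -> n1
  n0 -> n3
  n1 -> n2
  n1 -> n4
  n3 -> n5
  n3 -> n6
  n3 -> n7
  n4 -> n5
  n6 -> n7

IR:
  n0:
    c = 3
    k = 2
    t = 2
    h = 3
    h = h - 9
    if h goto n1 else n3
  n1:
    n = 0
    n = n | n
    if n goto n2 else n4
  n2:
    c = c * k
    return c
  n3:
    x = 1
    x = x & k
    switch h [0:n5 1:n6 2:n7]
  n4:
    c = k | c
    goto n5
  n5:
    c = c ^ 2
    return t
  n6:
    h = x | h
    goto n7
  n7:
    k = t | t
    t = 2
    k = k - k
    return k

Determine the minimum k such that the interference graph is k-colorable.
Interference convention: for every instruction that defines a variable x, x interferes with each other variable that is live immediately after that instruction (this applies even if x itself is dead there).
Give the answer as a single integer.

Answer: 5

Working:
Per-block:
  n0 def {c,h,k,t} use ∅
  n1 def {n} use ∅
  n2 def {c} use {c,k}
  n3 def {x} use {h,k}
  n4 def {c} use {c,k}
  n5 def {c} use {c,t}
  n6 def {h} use {h,x}
  n7 def {k,t} use {t}

Backward fixpoint:
  live n0: ∅→{c,h,k,t}
  live n1: {c,k,t}→{c,k,t}
  live n2: {c,k}→∅
  live n3: {c,h,k,t}→{c,h,t,x}
  live n4: {c,k,t}→{c,t}
  live n5: {c,t}→∅
  live n6: {h,t,x}→{t}
  live n7: {t}→∅

Conflict graph:
  c: {h,k,n,t,x}
  h: {c,k,t,x}
  k: {c,h,n,t,x}
  n: {c,k,t}
  t: {c,h,k,n,x}
  x: {c,h,k,t}

Colouring:
  {c,h,k,t,x} pairwise interfere (5-clique) ⇒ χ ≥ 5
  assign c→r0 h→r3 k→r1 n→r3 t→r2 x→r4 — no edge inside a register ⇒ χ ≤ 5
  χ = 5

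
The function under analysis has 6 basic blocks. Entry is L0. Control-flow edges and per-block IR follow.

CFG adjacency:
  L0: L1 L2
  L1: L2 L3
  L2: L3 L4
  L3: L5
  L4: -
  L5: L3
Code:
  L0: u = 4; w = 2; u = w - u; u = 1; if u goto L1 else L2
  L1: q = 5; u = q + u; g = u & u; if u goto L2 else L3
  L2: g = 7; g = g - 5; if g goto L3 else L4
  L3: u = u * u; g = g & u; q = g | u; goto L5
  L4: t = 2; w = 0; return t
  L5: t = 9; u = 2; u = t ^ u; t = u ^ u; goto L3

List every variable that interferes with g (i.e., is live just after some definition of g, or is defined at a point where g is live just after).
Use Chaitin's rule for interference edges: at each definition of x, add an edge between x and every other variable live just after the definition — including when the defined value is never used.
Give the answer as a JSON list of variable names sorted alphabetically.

def/use:
  L0: {u,w} / ∅
  L1: {g,q,u} / {u}
  L2: {g} / ∅
  L3: {g,q,u} / {g,u}
  L4: {t,w} / ∅
  L5: {t,u} / ∅

Liveness:
  L0 li=∅ lo={u}
  L1 li={u} lo={g,u}
  L2 li={u} lo={g,u}
  L3 li={g,u} lo={g}
  L4 li=∅ lo=∅
  L5 li={g} lo={g,u}

Conflict graph:
  g: {q,t,u}
  q: {g,u}
  t: {g,u,w}
  u: {g,q,t,w}
  w: {t,u}

N(g) = ["q", "t", "u"]

Answer: ["q", "t", "u"]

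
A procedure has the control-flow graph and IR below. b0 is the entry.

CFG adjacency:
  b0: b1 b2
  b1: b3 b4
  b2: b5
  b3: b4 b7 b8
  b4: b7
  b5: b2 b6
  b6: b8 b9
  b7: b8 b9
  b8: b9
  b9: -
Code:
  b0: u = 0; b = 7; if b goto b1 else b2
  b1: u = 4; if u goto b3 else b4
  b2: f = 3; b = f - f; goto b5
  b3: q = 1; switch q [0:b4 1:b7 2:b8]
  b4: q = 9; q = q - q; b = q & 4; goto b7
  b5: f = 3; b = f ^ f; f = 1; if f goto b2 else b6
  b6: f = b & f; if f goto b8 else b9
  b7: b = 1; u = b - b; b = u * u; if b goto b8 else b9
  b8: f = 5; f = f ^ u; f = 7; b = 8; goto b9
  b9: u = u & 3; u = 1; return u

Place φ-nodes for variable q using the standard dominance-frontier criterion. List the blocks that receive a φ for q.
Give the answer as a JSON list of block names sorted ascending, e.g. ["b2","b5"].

Answer: ["b4", "b7", "b8", "b9"]

Analysis:
idom tree: b1←b0 b2←b0 b3←b1 b4←b1 b5←b2 b6←b5 b7←b1 b8←b0 b9←b0
Dom at joins:
  b2: preds {b0,b5}: {b0} ∩ {b0,b2,b5} = {b0}; idom=b0
  b4: preds {b1,b3}: {b0,b1} ∩ {b0,b1,b3} = {b0,b1}; idom=b1
  b7: preds {b3,b4}: {b0,b1,b3} ∩ {b0,b1,b4} = {b0,b1}; idom=b1
  b8: preds {b3,b6,b7}: {b0,b1,b3} ∩ {b0,b2,b5,b6} ∩ {b0,b1,b7} = {b0}; idom=b0
  b9: preds {b6,b7,b8}: {b0,b2,b5,b6} ∩ {b0,b1,b7} ∩ {b0,b8} = {b0}; idom=b0

Frontier:
  b2←b0: walk · to b0
  b2←b5: walk b5→b2 to b0
  b4←b1: walk · to b1
  b4←b3: walk b3 to b1
  b7←b3: walk b3 to b1
  b7←b4: walk b4 to b1
  b8←b3: walk b3→b1 to b0
  b8←b6: walk b6→b5→b2 to b0
  b8←b7: walk b7→b1 to b0
  b9←b6: walk b6→b5→b2 to b0
  b9←b7: walk b7→b1 to b0
  b9←b8: walk b8 to b0
  DF(b0)=∅
  DF(b1)={b8,b9}
  DF(b2)={b2,b8,b9}
  DF(b3)={b4,b7,b8}
  DF(b4)={b7}
  DF(b5)={b2,b8,b9}
  DF(b6)={b8,b9}
  DF(b7)={b8,b9}
  DF(b8)={b9}
  DF(b9)=∅

φ for q: defs {b3,b4}
  DF⁺ = {b4,b7,b8,b9}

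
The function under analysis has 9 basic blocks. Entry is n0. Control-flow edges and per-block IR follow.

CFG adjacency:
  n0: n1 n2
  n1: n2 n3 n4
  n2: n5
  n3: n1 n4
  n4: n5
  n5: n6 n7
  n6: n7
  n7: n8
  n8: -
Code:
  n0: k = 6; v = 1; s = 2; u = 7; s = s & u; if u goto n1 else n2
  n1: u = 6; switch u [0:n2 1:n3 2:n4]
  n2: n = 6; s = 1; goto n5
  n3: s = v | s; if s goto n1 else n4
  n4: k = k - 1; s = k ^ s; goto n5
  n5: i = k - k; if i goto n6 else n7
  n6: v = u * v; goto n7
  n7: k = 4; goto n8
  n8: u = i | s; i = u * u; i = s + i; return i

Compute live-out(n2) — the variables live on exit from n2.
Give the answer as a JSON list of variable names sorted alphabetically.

Per-block:
  n0 def {k,s,u,v} use ∅
  n1 def {u} use ∅
  n2 def {n,s} use ∅
  n3 def {s} use {s,v}
  n4 def {k,s} use {k,s}
  n5 def {i} use {k}
  n6 def {v} use {u,v}
  n7 def {k} use ∅
  n8 def {i,u} use {i,s}

Backward fixpoint:
  n0: in=∅ out={k,s,u,v}
  n1: in={k,s,v} out={k,s,u,v}
  n2: in={k,u,v} out={k,s,u,v}
  n3: in={k,s,u,v} out={k,s,u,v}
  n4: in={k,s,u,v} out={k,s,u,v}
  n5: in={k,s,u,v} out={i,s,u,v}
  n6: in={i,s,u,v} out={i,s}
  n7: in={i,s} out={i,s}
  n8: in={i,s} out=∅

live-out(n2) = ["k", "s", "u", "v"]

Answer: ["k", "s", "u", "v"]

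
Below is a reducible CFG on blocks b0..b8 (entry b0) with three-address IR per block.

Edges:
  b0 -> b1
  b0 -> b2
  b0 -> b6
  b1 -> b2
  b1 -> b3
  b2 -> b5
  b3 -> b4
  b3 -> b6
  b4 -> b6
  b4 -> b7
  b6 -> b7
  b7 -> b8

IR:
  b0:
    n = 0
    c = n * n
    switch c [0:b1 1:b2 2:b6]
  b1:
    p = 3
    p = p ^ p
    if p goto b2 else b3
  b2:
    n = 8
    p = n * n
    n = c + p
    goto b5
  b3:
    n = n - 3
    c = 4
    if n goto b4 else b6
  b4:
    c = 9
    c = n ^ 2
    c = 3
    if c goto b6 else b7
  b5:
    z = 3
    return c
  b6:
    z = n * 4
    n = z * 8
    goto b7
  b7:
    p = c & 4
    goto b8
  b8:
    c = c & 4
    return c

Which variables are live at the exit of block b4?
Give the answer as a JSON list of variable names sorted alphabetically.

Block summaries:
  b0: {c,n} / ∅
  b1: {p} / ∅
  b2: {n,p} / {c}
  b3: {c,n} / {n}
  b4: {c} / {n}
  b5: {z} / {c}
  b6: {n,z} / {n}
  b7: {p} / {c}
  b8: {c} / {c}

Liveness:
  b0: in=∅ out={c,n}
  b1: in={c,n} out={c,n}
  b2: in={c} out={c}
  b3: in={n} out={c,n}
  b4: in={n} out={c,n}
  b5: in={c} out=∅
  b6: in={c,n} out={c}
  b7: in={c} out={c}
  b8: in={c} out=∅

live-out(b4) = ["c", "n"]

Answer: ["c", "n"]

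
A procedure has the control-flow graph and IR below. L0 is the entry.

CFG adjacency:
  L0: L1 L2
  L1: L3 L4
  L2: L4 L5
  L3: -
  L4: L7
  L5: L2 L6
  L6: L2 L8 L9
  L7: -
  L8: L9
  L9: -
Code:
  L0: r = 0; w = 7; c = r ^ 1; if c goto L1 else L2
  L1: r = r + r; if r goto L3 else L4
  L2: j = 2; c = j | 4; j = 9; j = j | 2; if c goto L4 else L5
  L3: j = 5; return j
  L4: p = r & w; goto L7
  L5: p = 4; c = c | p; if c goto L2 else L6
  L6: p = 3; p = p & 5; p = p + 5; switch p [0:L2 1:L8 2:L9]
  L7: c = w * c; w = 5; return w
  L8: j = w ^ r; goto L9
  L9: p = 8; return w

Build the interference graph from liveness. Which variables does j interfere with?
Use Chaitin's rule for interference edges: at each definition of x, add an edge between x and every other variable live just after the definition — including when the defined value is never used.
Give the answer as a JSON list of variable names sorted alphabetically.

Answer: ["c", "r", "w"]

Analysis:
def/use:
  L0 def {c,r,w} use ∅
  L1 def {r} use {r}
  L2 def {c,j} use ∅
  L3 def {j} use ∅
  L4 def {p} use {r,w}
  L5 def {c,p} use {c}
  L6 def {p} use ∅
  L7 def {c,w} use {c,w}
  L8 def {j} use {r,w}
  L9 def {p} use {w}

Live sets:
  L0 li=∅ lo={c,r,w}
  L1 li={c,r,w} lo={c,r,w}
  L2 li={r,w} lo={c,r,w}
  L3 li=∅ lo=∅
  L4 li={c,r,w} lo={c,w}
  L5 li={c,r,w} lo={r,w}
  L6 li={r,w} lo={r,w}
  L7 li={c,w} lo=∅
  L8 li={r,w} lo={w}
  L9 li={w} lo=∅

Conflict graph:
  c↔{j,p,r,w}
  j↔{c,r,w}
  p↔{c,r,w}
  r↔{c,j,p,w}
  w↔{c,j,p,r}

N(j) = ["c", "r", "w"]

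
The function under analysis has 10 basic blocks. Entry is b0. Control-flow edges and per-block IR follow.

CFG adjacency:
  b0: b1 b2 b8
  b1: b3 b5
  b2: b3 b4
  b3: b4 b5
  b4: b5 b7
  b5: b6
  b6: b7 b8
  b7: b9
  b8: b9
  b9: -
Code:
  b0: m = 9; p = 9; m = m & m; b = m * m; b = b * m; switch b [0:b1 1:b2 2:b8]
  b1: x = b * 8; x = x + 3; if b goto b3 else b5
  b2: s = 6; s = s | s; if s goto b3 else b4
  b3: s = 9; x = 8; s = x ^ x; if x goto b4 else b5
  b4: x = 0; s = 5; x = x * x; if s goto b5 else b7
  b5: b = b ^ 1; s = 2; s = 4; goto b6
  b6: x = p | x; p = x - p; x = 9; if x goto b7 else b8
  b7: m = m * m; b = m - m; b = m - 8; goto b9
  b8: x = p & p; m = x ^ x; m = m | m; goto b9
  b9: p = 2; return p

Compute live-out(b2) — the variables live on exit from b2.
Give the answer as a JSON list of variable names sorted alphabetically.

Block summaries:
  b0: {b,m,p} / ∅
  b1: {x} / {b}
  b2: {s} / ∅
  b3: {s,x} / ∅
  b4: {s,x} / ∅
  b5: {b,s} / {b}
  b6: {p,x} / {p,x}
  b7: {b,m} / {m}
  b8: {m,x} / {p}
  b9: {p} / ∅

Liveness:
  live b0: ∅→{b,m,p}
  live b1: {b,m,p}→{b,m,p,x}
  live b2: {b,m,p}→{b,m,p}
  live b3: {b,m,p}→{b,m,p,x}
  live b4: {b,m,p}→{b,m,p,x}
  live b5: {b,m,p,x}→{m,p,x}
  live b6: {m,p,x}→{m,p}
  live b7: {m}→∅
  live b8: {p}→∅
  live b9: ∅→∅

live-out(b2) = ["b", "m", "p"]

Answer: ["b", "m", "p"]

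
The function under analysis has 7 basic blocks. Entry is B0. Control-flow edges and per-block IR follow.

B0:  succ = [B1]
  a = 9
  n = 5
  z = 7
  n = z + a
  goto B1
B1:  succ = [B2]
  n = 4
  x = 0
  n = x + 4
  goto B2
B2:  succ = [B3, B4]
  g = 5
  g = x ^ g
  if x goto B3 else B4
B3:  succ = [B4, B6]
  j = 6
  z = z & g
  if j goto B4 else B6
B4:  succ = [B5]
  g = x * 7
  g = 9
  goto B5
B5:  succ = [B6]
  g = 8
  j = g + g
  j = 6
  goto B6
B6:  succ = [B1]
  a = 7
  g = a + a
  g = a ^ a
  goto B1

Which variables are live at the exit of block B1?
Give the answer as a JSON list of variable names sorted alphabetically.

Per-block:
  B0: def={a,n,z} ue=∅
  B1: def={n,x} ue=∅
  B2: def={g} ue={x}
  B3: def={j,z} ue={g,z}
  B4: def={g} ue={x}
  B5: def={g,j} ue=∅
  B6: def={a,g} ue=∅

Backward fixpoint:
  B0: in=∅ out={z}
  B1: in={z} out={x,z}
  B2: in={x,z} out={g,x,z}
  B3: in={g,x,z} out={x,z}
  B4: in={x,z} out={z}
  B5: in={z} out={z}
  B6: in={z} out={z}

live-out(B1) = ["x", "z"]

Answer: ["x", "z"]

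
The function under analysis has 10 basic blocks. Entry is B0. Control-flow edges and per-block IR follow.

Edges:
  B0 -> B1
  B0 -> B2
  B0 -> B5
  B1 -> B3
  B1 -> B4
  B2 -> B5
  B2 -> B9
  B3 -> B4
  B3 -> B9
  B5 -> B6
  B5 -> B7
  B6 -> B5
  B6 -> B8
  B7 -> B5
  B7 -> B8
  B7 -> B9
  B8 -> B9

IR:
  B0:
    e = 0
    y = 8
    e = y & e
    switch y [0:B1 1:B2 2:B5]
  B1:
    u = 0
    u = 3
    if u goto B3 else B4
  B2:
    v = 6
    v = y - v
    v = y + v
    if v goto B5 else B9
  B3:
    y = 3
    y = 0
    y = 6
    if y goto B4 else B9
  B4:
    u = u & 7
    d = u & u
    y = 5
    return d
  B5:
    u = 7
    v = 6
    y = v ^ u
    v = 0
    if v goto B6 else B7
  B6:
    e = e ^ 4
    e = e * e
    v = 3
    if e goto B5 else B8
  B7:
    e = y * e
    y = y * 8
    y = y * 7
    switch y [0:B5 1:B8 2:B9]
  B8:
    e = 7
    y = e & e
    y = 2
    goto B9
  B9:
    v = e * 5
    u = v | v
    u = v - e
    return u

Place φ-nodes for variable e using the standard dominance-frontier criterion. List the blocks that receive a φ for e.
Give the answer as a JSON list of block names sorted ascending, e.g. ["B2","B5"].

idom tree: B1←B0 B2←B0 B3←B1 B4←B1 B5←B0 B6←B5 B7←B5 B8←B5 B9←B0
Join-block Dom:
  B4: preds {B1,B3}: {B0,B1} ∩ {B0,B1,B3} = {B0,B1}; idom=B1
  B5: preds {B0,B2,B6,B7}: {B0} ∩ {B0,B2} ∩ {B0,B5,B6} ∩ {B0,B5,B7} = {B0}; idom=B0
  B8: preds {B6,B7}: {B0,B5,B6} ∩ {B0,B5,B7} = {B0,B5}; idom=B5
  B9: preds {B2,B3,B7,B8}: {B0,B2} ∩ {B0,B1,B3} ∩ {B0,B5,B7} ∩ {B0,B5,B8} = {B0}; idom=B0

Frontier:
  join B4 pred B1: · stop@B1
  join B4 pred B3: B3 stop@B1
  join B5 pred B0: · stop@B0
  join B5 pred B2: B2 stop@B0
  join B5 pred B6: B6→B5 stop@B0
  join B5 pred B7: B7→B5 stop@B0
  join B8 pred B6: B6 stop@B5
  join B8 pred B7: B7 stop@B5
  join B9 pred B2: B2 stop@B0
  join B9 pred B3: B3→B1 stop@B0
  join B9 pred B7: B7→B5 stop@B0
  join B9 pred B8: B8→B5 stop@B0
  B0: DF=∅
  B1: DF={B9}
  B2: DF={B5,B9}
  B3: DF={B4,B9}
  B4: DF=∅
  B5: DF={B5,B9}
  B6: DF={B5,B8}
  B7: DF={B5,B8,B9}
  B8: DF={B9}
  B9: DF=∅

φ for e: defs {B0,B6,B7,B8}
  DF⁺ = {B5,B8,B9}

Answer: ["B5", "B8", "B9"]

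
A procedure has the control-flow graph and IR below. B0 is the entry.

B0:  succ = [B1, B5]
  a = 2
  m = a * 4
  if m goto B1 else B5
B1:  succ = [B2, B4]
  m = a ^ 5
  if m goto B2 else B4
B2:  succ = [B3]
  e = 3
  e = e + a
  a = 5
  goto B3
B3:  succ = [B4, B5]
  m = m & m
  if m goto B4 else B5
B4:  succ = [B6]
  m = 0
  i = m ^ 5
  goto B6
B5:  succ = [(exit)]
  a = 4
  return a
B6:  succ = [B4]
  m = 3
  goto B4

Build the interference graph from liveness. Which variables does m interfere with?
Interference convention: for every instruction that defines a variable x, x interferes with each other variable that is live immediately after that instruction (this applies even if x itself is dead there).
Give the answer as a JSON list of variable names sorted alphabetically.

Answer: ["a", "e"]

Analysis:
def/use:
  B0: def={a,m} ue=∅
  B1: def={m} ue={a}
  B2: def={a,e} ue={a}
  B3: def={m} ue={m}
  B4: def={i,m} ue=∅
  B5: def={a} ue=∅
  B6: def={m} ue=∅

Live sets:
  B0: in=∅ out={a}
  B1: in={a} out={a,m}
  B2: in={a,m} out={m}
  B3: in={m} out=∅
  B4: in=∅ out=∅
  B5: in=∅ out=∅
  B6: in=∅ out=∅

Interference:
  a: {e,m}
  e: {a,m}
  i: ∅
  m: {a,e}

N(m) = ["a", "e"]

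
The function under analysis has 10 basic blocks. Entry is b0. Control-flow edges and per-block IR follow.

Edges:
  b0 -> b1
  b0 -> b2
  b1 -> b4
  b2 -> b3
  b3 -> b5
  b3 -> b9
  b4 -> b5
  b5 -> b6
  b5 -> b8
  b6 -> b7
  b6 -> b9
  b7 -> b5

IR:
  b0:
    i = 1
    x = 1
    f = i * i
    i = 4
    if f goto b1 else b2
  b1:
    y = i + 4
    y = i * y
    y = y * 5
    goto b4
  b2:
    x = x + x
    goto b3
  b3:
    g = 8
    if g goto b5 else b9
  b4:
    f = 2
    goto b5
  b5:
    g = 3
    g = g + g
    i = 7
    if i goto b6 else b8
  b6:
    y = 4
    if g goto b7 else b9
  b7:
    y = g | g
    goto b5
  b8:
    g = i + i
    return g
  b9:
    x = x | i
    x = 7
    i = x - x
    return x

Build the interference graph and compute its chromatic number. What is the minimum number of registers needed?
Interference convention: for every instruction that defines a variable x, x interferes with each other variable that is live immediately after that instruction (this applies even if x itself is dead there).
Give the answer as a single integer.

Answer: 4

Analysis:
Per-block:
  b0: {f,i,x} / ∅
  b1: {y} / {i}
  b2: {x} / {x}
  b3: {g} / ∅
  b4: {f} / ∅
  b5: {g,i} / ∅
  b6: {y} / {g}
  b7: {y} / {g}
  b8: {g} / {i}
  b9: {i,x} / {i,x}

Backward fixpoint:
  live b0: ∅→{i,x}
  live b1: {i,x}→{x}
  live b2: {i,x}→{i,x}
  live b3: {i,x}→{i,x}
  live b4: {x}→{x}
  live b5: {x}→{g,i,x}
  live b6: {g,i,x}→{g,i,x}
  live b7: {g,x}→{x}
  live b8: {i}→∅
  live b9: {i,x}→∅

Conflict graph:
  f: {i,x}
  g: {i,x,y}
  i: {f,g,x,y}
  x: {f,g,i,y}
  y: {g,i,x}

Registers:
  lower bound: {g,i,x,y} mutually conflict ⇒ χ ≥ 4
  4-colouring: r0={i}  r1={x}  r2={f,g}  r3={y}
  χ = 4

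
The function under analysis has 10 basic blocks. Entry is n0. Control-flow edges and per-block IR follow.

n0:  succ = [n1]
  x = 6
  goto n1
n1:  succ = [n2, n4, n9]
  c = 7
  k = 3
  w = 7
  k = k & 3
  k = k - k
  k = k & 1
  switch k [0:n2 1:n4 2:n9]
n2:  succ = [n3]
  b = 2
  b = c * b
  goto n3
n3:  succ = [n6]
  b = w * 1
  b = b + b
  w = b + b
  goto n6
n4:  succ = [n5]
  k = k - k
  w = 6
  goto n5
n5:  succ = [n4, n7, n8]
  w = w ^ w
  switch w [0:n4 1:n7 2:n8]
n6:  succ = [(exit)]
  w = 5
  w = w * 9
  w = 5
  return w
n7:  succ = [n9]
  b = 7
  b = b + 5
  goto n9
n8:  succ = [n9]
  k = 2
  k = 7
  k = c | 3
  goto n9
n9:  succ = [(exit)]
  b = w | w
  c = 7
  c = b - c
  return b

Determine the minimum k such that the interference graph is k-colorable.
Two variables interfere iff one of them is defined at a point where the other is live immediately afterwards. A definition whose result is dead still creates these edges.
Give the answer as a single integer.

Block summaries:
  n0: def={x} ue=∅
  n1: def={c,k,w} ue=∅
  n2: def={b} ue={c}
  n3: def={b,w} ue={w}
  n4: def={k,w} ue={k}
  n5: def={w} ue={w}
  n6: def={w} ue=∅
  n7: def={b} ue=∅
  n8: def={k} ue={c}
  n9: def={b,c} ue={w}

Liveness:
  n0 li=∅ lo=∅
  n1 li=∅ lo={c,k,w}
  n2 li={c,w} lo={w}
  n3 li={w} lo=∅
  n4 li={c,k} lo={c,k,w}
  n5 li={c,k,w} lo={c,k,w}
  n6 li=∅ lo=∅
  n7 li={w} lo={w}
  n8 li={c,w} lo={w}
  n9 li={w} lo=∅

Interference:
  b: {c,w}
  c: {b,k,w}
  k: {c,w}
  w: {b,c,k}
  x: ∅

Colouring:
  clique {b,c,w} ⇒ need ≥ 3
  3-colouring: c0={c,x}  c1={w}  c2={b,k}
  χ = 3

Answer: 3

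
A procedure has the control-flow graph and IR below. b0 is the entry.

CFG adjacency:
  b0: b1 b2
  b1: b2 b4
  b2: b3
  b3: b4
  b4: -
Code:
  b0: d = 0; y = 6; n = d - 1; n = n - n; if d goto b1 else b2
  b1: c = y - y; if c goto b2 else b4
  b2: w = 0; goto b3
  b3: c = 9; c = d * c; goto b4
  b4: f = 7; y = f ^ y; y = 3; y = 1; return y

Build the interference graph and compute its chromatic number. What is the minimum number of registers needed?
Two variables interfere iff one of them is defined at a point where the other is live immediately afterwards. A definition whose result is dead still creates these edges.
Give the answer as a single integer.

Answer: 3

Derivation:
Block summaries:
  b0: def={d,n,y} ue=∅
  b1: def={c} ue={y}
  b2: def={w} ue=∅
  b3: def={c} ue={d}
  b4: def={f,y} ue={y}

Backward fixpoint:
  b0: in=∅ out={d,y}
  b1: in={d,y} out={d,y}
  b2: in={d,y} out={d,y}
  b3: in={d,y} out={y}
  b4: in={y} out=∅

Interfere edges:
  c — {d,y}
  d — {c,n,w,y}
  f — {y}
  n — {d,y}
  w — {d,y}
  y — {c,d,f,n,w}

Chromatic number:
  clique {c,d,y} ⇒ need ≥ 3
  3-colouring: R0={y}  R1={d,f}  R2={c,n,w}
  χ = 3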